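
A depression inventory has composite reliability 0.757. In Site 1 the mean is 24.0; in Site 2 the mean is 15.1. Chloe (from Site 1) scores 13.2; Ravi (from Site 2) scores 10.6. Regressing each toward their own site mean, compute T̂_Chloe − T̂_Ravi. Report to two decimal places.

T̂_Chloe = 0.757(13.2) + 0.243(24.0) = 15.8244
T̂_Ravi = 0.757(10.6) + 0.243(15.1) = 11.6935
Difference = 15.8244 − 11.6935 = 4.1309

4.13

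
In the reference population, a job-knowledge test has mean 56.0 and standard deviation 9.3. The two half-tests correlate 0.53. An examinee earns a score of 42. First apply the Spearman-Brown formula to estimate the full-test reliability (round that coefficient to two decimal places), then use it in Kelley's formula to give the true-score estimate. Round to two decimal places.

Spearman-Brown: ρ = 2r/(1 + r) = 2(0.53)/(1 + 0.53) = 1.060/1.53 = 0.6928 → 0.69
Weight the observed score by reliability and the mean by (1 − reliability): T̂ = 0.69·42 + 0.31·56.0 = 28.98 + 17.360 = 46.340.

46.34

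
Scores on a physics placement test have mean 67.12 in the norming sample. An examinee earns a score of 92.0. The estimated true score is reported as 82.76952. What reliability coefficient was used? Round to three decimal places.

0.629

T̂ = ρX + (1 − ρ)μ  ⇒  T̂ − μ = ρ(X − μ)
ρ = (T̂ − μ)/(X − μ) = (82.76952 − 67.12) / (92.0 − 67.12) = 15.64952 / 24.88 = 0.62900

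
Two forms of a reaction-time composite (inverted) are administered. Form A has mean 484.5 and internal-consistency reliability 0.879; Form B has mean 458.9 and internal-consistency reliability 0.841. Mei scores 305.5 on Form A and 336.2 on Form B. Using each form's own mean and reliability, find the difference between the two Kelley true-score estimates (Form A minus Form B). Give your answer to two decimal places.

T̂_A = 0.879(305.5) + 0.121(484.5) = 327.1590
T̂_B = 0.841(336.2) + 0.159(458.9) = 355.7093
T̂_A − T̂_B = -28.5503

-28.55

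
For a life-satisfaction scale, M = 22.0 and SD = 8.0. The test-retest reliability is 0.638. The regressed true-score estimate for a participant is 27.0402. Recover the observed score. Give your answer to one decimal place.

29.9

T̂ = ρX + (1 − ρ)μ  ⇒  X = (T̂ − (1 − ρ)μ) / ρ
X = (27.0402 − 0.362 × 22.0) / 0.638 = (27.0402 − 7.9640) / 0.638 = 19.0762 / 0.638 = 29.900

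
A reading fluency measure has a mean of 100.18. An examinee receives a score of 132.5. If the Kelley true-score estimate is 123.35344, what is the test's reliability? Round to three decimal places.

0.717

T̂ = ρX + (1 − ρ)μ  ⇒  T̂ − μ = ρ(X − μ)
ρ = (T̂ − μ)/(X − μ) = (123.35344 − 100.18) / (132.5 − 100.18) = 23.17344 / 32.32 = 0.71700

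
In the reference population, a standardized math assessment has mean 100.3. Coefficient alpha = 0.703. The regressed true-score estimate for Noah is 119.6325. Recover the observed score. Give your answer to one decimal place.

T̂ = ρX + (1 − ρ)μ  ⇒  X = (T̂ − (1 − ρ)μ) / ρ
X = (119.6325 − 0.297 × 100.3) / 0.703 = (119.6325 − 29.7891) / 0.703 = 89.8434 / 0.703 = 127.800

127.8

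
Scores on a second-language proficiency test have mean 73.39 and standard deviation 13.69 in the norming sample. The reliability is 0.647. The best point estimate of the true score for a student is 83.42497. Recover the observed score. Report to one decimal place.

T̂ = ρX + (1 − ρ)μ  ⇒  X = (T̂ − (1 − ρ)μ) / ρ
X = (83.42497 − 0.353 × 73.39) / 0.647 = (83.42497 − 25.90667) / 0.647 = 57.51830 / 0.647 = 88.900

88.9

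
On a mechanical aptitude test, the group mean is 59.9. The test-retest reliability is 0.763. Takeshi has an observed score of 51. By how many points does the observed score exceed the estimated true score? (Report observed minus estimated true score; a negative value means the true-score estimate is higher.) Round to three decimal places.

-2.109

T̂ = 0.763(51) + 0.237(59.9) = 38.913 + 14.1963 = 53.10930 → 53.1093
X − T̂ = 51 − 53.1093 = -2.1093 → -2.109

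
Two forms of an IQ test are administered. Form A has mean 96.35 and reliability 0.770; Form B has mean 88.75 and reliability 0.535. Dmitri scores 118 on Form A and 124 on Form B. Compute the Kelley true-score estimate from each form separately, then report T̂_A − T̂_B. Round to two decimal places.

T̂_A = 0.770(118) + 0.230(96.35) = 113.0205
T̂_B = 0.535(124) + 0.465(88.75) = 107.6088
T̂_A − T̂_B = 5.4117

5.41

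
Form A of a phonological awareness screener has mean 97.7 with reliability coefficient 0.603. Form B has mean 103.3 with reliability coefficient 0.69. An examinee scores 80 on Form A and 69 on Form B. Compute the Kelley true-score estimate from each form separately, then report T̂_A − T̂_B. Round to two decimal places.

7.39

T̂_A = 0.603(80) + 0.397(97.7) = 87.0269
T̂_B = 0.69(69) + 0.31(103.3) = 79.6330
T̂_A − T̂_B = 7.3939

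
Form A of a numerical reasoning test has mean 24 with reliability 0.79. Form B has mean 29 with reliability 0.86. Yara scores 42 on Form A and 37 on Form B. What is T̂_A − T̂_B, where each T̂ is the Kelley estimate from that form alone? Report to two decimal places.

2.34

T̂_A = 0.79(42) + 0.21(24) = 38.2200
T̂_B = 0.86(37) + 0.14(29) = 35.8800
T̂_A − T̂_B = 2.3400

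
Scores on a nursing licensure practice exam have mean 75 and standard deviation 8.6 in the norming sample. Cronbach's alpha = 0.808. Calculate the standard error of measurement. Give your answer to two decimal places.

3.77

SEM = SD · √(1 − ρ) = 8.6 × √0.192 = 8.6 × 0.4382 = 3.768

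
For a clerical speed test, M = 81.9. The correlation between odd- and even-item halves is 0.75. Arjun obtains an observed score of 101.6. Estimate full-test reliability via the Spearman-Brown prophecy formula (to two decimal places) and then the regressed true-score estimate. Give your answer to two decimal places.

Spearman-Brown: ρ = 2r/(1 + r) = 2(0.75)/(1 + 0.75) = 1.500/1.75 = 0.8571 → 0.86
T̂ = ρX + (1 − ρ)μ
  = 0.86 × 101.6 + 0.14 × 81.9
  = 87.376 + 11.466
  = 98.842
  ≈ 98.84

98.84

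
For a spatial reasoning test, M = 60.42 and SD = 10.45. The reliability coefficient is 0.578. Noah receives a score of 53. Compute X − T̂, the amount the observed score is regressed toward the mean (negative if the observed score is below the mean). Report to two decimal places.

-3.13

Kelley's formula gives T̂ = 0.578·53 + 0.422·60.42 = 30.634 + 25.49724 = 56.1312.
X − T̂ = 53 − 56.131 = -3.131 → -3.13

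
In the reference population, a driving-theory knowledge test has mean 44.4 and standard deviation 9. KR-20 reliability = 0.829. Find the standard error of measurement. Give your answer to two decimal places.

3.72

SEM = SD · √(1 − ρ) = 9 × √0.171 = 9 × 0.4135 = 3.722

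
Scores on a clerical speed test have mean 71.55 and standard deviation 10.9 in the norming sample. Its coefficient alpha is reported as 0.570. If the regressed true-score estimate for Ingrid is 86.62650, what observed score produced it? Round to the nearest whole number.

T̂ = ρX + (1 − ρ)μ  ⇒  X = (T̂ − (1 − ρ)μ) / ρ
X = (86.62650 − 0.430 × 71.55) / 0.570 = (86.62650 − 30.76650) / 0.570 = 55.86000 / 0.570 = 98.00

98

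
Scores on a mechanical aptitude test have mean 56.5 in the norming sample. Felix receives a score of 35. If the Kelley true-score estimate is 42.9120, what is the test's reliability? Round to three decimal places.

T̂ = ρX + (1 − ρ)μ  ⇒  T̂ − μ = ρ(X − μ)
ρ = (T̂ − μ)/(X − μ) = (42.9120 − 56.5) / (35 − 56.5) = -13.5880 / -21.5 = 0.63200

0.632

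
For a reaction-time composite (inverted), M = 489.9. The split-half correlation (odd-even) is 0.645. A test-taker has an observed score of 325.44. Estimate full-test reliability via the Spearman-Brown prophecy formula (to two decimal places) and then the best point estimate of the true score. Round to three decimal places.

361.621

Spearman-Brown: ρ = 2r/(1 + r) = 2(0.645)/(1 + 0.645) = 1.2900/1.645 = 0.7842 → 0.78
Weight the observed score by reliability and the mean by (1 − reliability): T̂ = 0.78·325.44 + 0.22·489.9 = 253.8432 + 107.778 = 361.6212.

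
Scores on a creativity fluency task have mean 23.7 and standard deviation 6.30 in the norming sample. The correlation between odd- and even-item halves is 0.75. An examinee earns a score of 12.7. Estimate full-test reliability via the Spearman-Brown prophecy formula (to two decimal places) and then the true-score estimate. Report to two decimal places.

Spearman-Brown: ρ = 2r/(1 + r) = 2(0.75)/(1 + 0.75) = 1.500/1.75 = 0.8571 → 0.86
T̂ = ρX + (1 − ρ)μ
  = 0.86 × 12.7 + 0.14 × 23.7
  = 10.922 + 3.318
  = 14.240
  ≈ 14.24

14.24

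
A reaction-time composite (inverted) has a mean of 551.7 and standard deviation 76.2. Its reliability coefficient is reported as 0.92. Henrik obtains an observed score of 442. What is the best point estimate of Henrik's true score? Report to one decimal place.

Regress the observed score toward the mean by the unreliability: T̂ = 0.92·442 + 0.08·551.7 = 406.64 + 44.136 = 450.78.

450.8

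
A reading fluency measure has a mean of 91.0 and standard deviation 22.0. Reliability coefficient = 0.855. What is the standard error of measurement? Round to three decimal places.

SEM = SD · √(1 − ρ) = 22.0 × √0.145 = 22.0 × 0.3808 = 8.3774

8.377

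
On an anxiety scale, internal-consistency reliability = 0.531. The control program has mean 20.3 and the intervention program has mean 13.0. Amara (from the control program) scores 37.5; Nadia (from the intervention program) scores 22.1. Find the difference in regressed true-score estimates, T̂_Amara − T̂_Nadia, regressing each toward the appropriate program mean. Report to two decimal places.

11.60

T̂_Amara = 0.531(37.5) + 0.469(20.3) = 29.4332
T̂_Nadia = 0.531(22.1) + 0.469(13.0) = 17.8321
Difference = 29.4332 − 17.8321 = 11.6011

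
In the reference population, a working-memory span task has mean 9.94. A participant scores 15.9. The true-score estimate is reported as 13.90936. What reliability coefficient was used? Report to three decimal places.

0.666

T̂ = ρX + (1 − ρ)μ  ⇒  T̂ − μ = ρ(X − μ)
ρ = (T̂ − μ)/(X − μ) = (13.90936 − 9.94) / (15.9 − 9.94) = 3.96936 / 5.96 = 0.66600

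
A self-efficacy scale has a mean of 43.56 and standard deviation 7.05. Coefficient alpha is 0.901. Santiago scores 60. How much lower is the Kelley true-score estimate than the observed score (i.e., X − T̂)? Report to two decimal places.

1.63

Weight the observed score by reliability and the mean by (1 − reliability): T̂ = 0.901·60 + 0.099·43.56 = 54.060 + 4.31244 = 58.3724.
X − T̂ = 60 − 58.372 = 1.628 → 1.63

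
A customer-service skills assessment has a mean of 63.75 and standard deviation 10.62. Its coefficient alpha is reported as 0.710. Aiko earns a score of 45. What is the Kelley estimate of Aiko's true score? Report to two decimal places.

T̂ = 0.710(45) + 0.290(63.75) = 31.950 + 18.48750 = 50.438 → 50.44

50.44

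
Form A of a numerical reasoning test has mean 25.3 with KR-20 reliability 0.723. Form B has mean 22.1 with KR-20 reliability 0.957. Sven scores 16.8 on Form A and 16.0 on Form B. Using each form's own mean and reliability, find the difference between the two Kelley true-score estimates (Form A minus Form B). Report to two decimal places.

T̂_A = 0.723(16.8) + 0.277(25.3) = 19.1545
T̂_B = 0.957(16.0) + 0.043(22.1) = 16.2623
T̂_A − T̂_B = 2.8922

2.89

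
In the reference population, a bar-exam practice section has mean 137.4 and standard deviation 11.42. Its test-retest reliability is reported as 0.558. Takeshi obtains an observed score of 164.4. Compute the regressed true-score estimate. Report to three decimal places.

Regress the observed score toward the mean by the unreliability: T̂ = 0.558·164.4 + 0.442·137.4 = 91.7352 + 60.7308 = 152.4660.

152.466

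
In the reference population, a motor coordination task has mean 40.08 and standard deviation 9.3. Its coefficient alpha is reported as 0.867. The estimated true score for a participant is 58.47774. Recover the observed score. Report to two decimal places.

T̂ = ρX + (1 − ρ)μ  ⇒  X = (T̂ − (1 − ρ)μ) / ρ
X = (58.47774 − 0.133 × 40.08) / 0.867 = (58.47774 − 5.33064) / 0.867 = 53.14710 / 0.867 = 61.3000

61.30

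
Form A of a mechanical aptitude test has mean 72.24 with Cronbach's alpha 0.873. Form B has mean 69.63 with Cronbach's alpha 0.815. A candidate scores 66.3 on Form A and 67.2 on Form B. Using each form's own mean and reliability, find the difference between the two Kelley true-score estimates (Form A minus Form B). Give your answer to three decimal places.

T̂_A = 0.873(66.3) + 0.127(72.24) = 67.05438
T̂_B = 0.815(67.2) + 0.185(69.63) = 67.64955
T̂_A − T̂_B = -0.59517

-0.595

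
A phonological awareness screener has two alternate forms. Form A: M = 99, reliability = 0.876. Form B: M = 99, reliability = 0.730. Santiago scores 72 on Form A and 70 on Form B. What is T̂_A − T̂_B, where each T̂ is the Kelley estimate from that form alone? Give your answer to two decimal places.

-2.48

T̂_A = 0.876(72) + 0.124(99) = 75.3480
T̂_B = 0.730(70) + 0.270(99) = 77.8300
T̂_A − T̂_B = -2.4820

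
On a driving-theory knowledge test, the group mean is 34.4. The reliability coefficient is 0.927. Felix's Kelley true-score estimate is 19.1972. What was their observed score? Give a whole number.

18

T̂ = ρX + (1 − ρ)μ  ⇒  X = (T̂ − (1 − ρ)μ) / ρ
X = (19.1972 − 0.073 × 34.4) / 0.927 = (19.1972 − 2.5112) / 0.927 = 16.6860 / 0.927 = 18.00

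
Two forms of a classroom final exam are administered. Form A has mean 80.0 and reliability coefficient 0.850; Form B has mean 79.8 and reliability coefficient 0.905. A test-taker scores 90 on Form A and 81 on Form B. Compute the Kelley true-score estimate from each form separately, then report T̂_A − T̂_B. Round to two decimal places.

7.61

T̂_A = 0.850(90) + 0.150(80.0) = 88.5000
T̂_B = 0.905(81) + 0.095(79.8) = 80.8860
T̂_A − T̂_B = 7.6140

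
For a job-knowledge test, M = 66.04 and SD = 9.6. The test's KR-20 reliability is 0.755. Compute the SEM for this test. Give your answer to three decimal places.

SEM = SD · √(1 − ρ) = 9.6 × √0.245 = 9.6 × 0.4950 = 4.7518

4.752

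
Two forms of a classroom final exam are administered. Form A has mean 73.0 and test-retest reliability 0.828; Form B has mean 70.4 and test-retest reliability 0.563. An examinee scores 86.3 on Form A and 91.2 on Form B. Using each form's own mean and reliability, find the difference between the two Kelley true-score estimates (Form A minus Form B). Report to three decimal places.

1.902

T̂_A = 0.828(86.3) + 0.172(73.0) = 84.01240
T̂_B = 0.563(91.2) + 0.437(70.4) = 82.11040
T̂_A − T̂_B = 1.90200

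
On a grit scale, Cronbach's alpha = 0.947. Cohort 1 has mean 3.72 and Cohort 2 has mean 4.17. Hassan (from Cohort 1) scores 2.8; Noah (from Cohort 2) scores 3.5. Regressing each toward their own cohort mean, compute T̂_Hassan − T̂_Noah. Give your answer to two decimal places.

-0.69

T̂_Hassan = 0.947(2.8) + 0.053(3.72) = 2.8488
T̂_Noah = 0.947(3.5) + 0.053(4.17) = 3.5355
Difference = 2.8488 − 3.5355 = -0.6867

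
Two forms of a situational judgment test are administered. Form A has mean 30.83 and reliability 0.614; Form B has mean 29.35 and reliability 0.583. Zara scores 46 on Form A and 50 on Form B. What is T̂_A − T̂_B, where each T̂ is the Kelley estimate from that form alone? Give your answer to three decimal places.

T̂_A = 0.614(46) + 0.386(30.83) = 40.14438
T̂_B = 0.583(50) + 0.417(29.35) = 41.38895
T̂_A − T̂_B = -1.24457

-1.245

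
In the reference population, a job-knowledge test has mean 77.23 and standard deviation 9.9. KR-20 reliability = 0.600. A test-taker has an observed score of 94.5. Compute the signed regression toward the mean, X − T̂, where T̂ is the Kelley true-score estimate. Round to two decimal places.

6.91

T̂ = 0.600(94.5) + 0.400(77.23) = 56.7000 + 30.89200 = 87.5920 → 87.592
X − T̂ = 94.5 − 87.592 = 6.908 → 6.91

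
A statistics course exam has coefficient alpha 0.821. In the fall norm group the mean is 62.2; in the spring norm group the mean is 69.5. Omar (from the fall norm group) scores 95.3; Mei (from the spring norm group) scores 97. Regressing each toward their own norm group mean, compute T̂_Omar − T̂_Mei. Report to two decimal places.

-2.70

T̂_Omar = 0.821(95.3) + 0.179(62.2) = 89.3751
T̂_Mei = 0.821(97) + 0.179(69.5) = 92.0775
Difference = 89.3751 − 92.0775 = -2.7024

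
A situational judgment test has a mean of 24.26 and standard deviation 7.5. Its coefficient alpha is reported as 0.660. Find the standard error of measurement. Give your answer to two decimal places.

SEM = SD · √(1 − ρ) = 7.5 × √0.340 = 7.5 × 0.5831 = 4.373

4.37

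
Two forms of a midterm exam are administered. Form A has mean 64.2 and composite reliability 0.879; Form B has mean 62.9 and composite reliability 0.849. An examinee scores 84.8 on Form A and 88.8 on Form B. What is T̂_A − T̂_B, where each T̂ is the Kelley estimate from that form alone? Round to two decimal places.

-2.58

T̂_A = 0.879(84.8) + 0.121(64.2) = 82.3074
T̂_B = 0.849(88.8) + 0.151(62.9) = 84.8891
T̂_A − T̂_B = -2.5817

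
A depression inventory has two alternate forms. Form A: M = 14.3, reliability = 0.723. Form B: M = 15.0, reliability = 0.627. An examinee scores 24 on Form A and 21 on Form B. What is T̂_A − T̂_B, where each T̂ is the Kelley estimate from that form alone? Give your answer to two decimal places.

T̂_A = 0.723(24) + 0.277(14.3) = 21.3131
T̂_B = 0.627(21) + 0.373(15.0) = 18.7620
T̂_A − T̂_B = 2.5511

2.55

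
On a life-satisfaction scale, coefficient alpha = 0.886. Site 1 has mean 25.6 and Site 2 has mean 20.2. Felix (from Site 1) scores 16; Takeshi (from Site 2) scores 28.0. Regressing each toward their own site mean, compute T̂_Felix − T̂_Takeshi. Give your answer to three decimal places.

T̂_Felix = 0.886(16) + 0.114(25.6) = 17.09440
T̂_Takeshi = 0.886(28.0) + 0.114(20.2) = 27.11080
Difference = 17.09440 − 27.11080 = -10.01640

-10.016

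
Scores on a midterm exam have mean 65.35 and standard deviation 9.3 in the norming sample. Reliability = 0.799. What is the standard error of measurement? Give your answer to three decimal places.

4.169

SEM = SD · √(1 − ρ) = 9.3 × √0.201 = 9.3 × 0.4483 = 4.1695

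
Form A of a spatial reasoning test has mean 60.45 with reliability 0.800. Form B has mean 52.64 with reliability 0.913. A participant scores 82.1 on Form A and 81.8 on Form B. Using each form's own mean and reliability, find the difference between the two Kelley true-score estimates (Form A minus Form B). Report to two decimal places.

-1.49

T̂_A = 0.800(82.1) + 0.200(60.45) = 77.7700
T̂_B = 0.913(81.8) + 0.087(52.64) = 79.2631
T̂_A − T̂_B = -1.4931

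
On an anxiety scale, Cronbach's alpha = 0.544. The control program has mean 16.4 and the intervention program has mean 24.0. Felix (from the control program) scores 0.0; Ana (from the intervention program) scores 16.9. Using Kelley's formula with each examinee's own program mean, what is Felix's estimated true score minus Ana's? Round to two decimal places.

T̂_Felix = 0.544(0.0) + 0.456(16.4) = 7.4784
T̂_Ana = 0.544(16.9) + 0.456(24.0) = 20.1376
Difference = 7.4784 − 20.1376 = -12.6592

-12.66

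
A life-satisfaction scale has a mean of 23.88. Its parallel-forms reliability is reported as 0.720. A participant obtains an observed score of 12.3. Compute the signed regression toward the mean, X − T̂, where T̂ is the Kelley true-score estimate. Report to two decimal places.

-3.24

T̂ = ρX + (1 − ρ)μ
  = 0.720 × 12.3 + 0.280 × 23.88
  = 8.8560 + 6.68640
  = 15.5424
  ≈ 15.542
X − T̂ = 12.3 − 15.542 = -3.242 → -3.24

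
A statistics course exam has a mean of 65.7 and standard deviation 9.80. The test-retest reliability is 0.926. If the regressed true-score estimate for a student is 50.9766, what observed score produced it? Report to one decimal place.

T̂ = ρX + (1 − ρ)μ  ⇒  X = (T̂ − (1 − ρ)μ) / ρ
X = (50.9766 − 0.074 × 65.7) / 0.926 = (50.9766 − 4.8618) / 0.926 = 46.1148 / 0.926 = 49.800

49.8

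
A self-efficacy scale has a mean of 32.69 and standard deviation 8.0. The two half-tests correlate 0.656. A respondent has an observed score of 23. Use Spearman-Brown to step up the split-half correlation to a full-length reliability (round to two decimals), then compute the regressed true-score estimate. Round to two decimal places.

25.03

Spearman-Brown: ρ = 2r/(1 + r) = 2(0.656)/(1 + 0.656) = 1.3120/1.656 = 0.7923 → 0.79
T̂ = 0.79(23) + 0.21(32.69) = 18.17 + 6.8649 = 25.035 → 25.03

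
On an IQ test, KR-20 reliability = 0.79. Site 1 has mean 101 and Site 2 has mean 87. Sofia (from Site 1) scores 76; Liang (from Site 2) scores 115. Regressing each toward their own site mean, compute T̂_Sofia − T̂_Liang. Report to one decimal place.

-27.9

T̂_Sofia = 0.79(76) + 0.21(101) = 81.250
T̂_Liang = 0.79(115) + 0.21(87) = 109.120
Difference = 81.250 − 109.120 = -27.870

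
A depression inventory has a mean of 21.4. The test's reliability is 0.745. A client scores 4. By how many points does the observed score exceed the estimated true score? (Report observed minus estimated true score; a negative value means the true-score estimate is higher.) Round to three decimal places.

T̂ = ρX + (1 − ρ)μ
  = 0.745 × 4 + 0.255 × 21.4
  = 2.980 + 5.4570
  = 8.43700
  ≈ 8.4370
X − T̂ = 4 − 8.4370 = -4.4370 → -4.437

-4.437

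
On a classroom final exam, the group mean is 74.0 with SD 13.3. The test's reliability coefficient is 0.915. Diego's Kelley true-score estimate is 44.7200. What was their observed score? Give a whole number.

42

T̂ = ρX + (1 − ρ)μ  ⇒  X = (T̂ − (1 − ρ)μ) / ρ
X = (44.7200 − 0.085 × 74.0) / 0.915 = (44.7200 − 6.2900) / 0.915 = 38.4300 / 0.915 = 42.00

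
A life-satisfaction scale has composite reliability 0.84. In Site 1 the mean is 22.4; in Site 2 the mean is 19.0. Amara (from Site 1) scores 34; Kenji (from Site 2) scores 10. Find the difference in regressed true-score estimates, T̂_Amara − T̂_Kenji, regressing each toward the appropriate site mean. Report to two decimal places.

T̂_Amara = 0.84(34) + 0.16(22.4) = 32.1440
T̂_Kenji = 0.84(10) + 0.16(19.0) = 11.4400
Difference = 32.1440 − 11.4400 = 20.7040

20.70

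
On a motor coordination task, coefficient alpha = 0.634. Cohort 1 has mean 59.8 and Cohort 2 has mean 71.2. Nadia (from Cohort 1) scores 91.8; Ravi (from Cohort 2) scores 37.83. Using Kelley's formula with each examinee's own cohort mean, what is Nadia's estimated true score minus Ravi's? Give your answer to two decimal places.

T̂_Nadia = 0.634(91.8) + 0.366(59.8) = 80.0880
T̂_Ravi = 0.634(37.83) + 0.366(71.2) = 50.0434
Difference = 80.0880 − 50.0434 = 30.0446

30.04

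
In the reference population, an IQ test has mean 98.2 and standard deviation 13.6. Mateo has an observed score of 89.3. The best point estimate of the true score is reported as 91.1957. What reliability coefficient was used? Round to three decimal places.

0.787

T̂ = ρX + (1 − ρ)μ  ⇒  T̂ − μ = ρ(X − μ)
ρ = (T̂ − μ)/(X − μ) = (91.1957 − 98.2) / (89.3 − 98.2) = -7.0043 / -8.9 = 0.78700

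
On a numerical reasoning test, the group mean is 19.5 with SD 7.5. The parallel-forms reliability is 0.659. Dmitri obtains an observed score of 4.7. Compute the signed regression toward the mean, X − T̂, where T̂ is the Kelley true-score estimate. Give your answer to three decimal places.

T̂ = 0.659(4.7) + 0.341(19.5) = 3.0973 + 6.6495 = 9.74680 → 9.7468
X − T̂ = 4.7 − 9.7468 = -5.0468 → -5.047

-5.047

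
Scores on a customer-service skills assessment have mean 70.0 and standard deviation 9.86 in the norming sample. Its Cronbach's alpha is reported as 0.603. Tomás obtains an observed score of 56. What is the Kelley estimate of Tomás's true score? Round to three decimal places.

61.558

Weight the observed score by reliability and the mean by (1 − reliability): T̂ = 0.603·56 + 0.397·70.0 = 33.768 + 27.7900 = 61.5580.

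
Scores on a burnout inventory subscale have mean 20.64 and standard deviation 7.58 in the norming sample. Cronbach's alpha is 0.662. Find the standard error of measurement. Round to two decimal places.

SEM = SD · √(1 − ρ) = 7.58 × √0.338 = 7.58 × 0.5814 = 4.407

4.41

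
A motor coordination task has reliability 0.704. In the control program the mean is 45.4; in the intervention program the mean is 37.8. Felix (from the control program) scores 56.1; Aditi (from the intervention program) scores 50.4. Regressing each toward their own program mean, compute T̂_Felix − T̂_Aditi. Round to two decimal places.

6.26

T̂_Felix = 0.704(56.1) + 0.296(45.4) = 52.9328
T̂_Aditi = 0.704(50.4) + 0.296(37.8) = 46.6704
Difference = 52.9328 − 46.6704 = 6.2624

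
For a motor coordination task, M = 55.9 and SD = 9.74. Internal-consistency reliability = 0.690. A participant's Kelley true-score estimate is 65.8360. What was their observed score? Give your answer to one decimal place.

70.3

T̂ = ρX + (1 − ρ)μ  ⇒  X = (T̂ − (1 − ρ)μ) / ρ
X = (65.8360 − 0.310 × 55.9) / 0.690 = (65.8360 − 17.3290) / 0.690 = 48.5070 / 0.690 = 70.300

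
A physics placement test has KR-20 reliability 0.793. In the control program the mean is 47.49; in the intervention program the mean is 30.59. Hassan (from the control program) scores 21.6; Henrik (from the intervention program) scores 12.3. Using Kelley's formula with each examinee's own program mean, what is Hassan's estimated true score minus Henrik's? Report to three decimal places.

T̂_Hassan = 0.793(21.6) + 0.207(47.49) = 26.95923
T̂_Henrik = 0.793(12.3) + 0.207(30.59) = 16.08603
Difference = 26.95923 − 16.08603 = 10.87320

10.873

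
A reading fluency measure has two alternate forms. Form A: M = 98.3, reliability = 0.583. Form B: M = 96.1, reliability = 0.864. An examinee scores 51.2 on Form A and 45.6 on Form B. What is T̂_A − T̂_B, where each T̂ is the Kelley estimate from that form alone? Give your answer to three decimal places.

18.373

T̂_A = 0.583(51.2) + 0.417(98.3) = 70.84070
T̂_B = 0.864(45.6) + 0.136(96.1) = 52.46800
T̂_A − T̂_B = 18.37270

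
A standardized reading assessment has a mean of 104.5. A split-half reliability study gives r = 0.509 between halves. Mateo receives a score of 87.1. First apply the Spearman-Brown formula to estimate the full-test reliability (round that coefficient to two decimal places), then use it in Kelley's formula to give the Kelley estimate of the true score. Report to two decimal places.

92.84

Spearman-Brown: ρ = 2r/(1 + r) = 2(0.509)/(1 + 0.509) = 1.0180/1.509 = 0.6746 → 0.67
T̂ = ρX + (1 − ρ)μ
  = 0.67 × 87.1 + 0.33 × 104.5
  = 58.357 + 34.485
  = 92.842
  ≈ 92.84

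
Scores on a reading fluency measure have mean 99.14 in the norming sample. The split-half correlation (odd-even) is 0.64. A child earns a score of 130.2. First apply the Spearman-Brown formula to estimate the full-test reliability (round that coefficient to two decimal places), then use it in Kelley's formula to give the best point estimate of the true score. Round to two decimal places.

Spearman-Brown: ρ = 2r/(1 + r) = 2(0.64)/(1 + 0.64) = 1.280/1.64 = 0.7805 → 0.78
T̂ = ρX + (1 − ρ)μ
  = 0.78 × 130.2 + 0.22 × 99.14
  = 101.556 + 21.8108
  = 123.367
  ≈ 123.37

123.37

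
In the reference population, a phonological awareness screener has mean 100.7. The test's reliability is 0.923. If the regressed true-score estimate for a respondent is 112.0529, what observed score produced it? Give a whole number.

T̂ = ρX + (1 − ρ)μ  ⇒  X = (T̂ − (1 − ρ)μ) / ρ
X = (112.0529 − 0.077 × 100.7) / 0.923 = (112.0529 − 7.7539) / 0.923 = 104.2990 / 0.923 = 113.00

113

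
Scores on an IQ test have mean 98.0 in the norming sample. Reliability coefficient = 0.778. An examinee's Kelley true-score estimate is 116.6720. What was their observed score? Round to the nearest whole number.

122

T̂ = ρX + (1 − ρ)μ  ⇒  X = (T̂ − (1 − ρ)μ) / ρ
X = (116.6720 − 0.222 × 98.0) / 0.778 = (116.6720 − 21.7560) / 0.778 = 94.9160 / 0.778 = 122.00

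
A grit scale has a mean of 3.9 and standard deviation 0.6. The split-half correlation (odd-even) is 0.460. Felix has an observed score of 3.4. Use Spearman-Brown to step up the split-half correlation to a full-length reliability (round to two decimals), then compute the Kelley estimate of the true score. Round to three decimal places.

3.585

Spearman-Brown: ρ = 2r/(1 + r) = 2(0.460)/(1 + 0.460) = 0.9200/1.460 = 0.6301 → 0.63
Weight the observed score by reliability and the mean by (1 − reliability): T̂ = 0.63·3.4 + 0.37·3.9 = 2.142 + 1.443 = 3.5850.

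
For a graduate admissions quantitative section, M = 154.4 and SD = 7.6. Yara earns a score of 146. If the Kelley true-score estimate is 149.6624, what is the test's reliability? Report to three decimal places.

T̂ = ρX + (1 − ρ)μ  ⇒  T̂ − μ = ρ(X − μ)
ρ = (T̂ − μ)/(X − μ) = (149.6624 − 154.4) / (146 − 154.4) = -4.7376 / -8.4 = 0.56400

0.564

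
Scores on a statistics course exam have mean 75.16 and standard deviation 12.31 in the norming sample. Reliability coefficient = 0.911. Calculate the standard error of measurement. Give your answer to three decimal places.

SEM = SD · √(1 − ρ) = 12.31 × √0.089 = 12.31 × 0.2983 = 3.6724

3.672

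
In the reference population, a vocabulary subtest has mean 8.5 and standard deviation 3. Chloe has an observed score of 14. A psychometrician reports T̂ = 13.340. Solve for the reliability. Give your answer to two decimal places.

0.88

T̂ = ρX + (1 − ρ)μ  ⇒  T̂ − μ = ρ(X − μ)
ρ = (T̂ − μ)/(X − μ) = (13.340 − 8.5) / (14 − 8.5) = 4.840 / 5.5 = 0.8800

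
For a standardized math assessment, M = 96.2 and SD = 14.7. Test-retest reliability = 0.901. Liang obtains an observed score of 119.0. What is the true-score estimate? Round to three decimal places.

T̂ = ρX + (1 − ρ)μ
  = 0.901 × 119.0 + 0.099 × 96.2
  = 107.2190 + 9.5238
  = 116.7428
  ≈ 116.743

116.743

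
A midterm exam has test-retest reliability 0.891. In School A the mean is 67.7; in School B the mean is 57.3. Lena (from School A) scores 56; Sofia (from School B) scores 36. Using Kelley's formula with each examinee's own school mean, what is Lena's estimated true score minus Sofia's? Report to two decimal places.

T̂_Lena = 0.891(56) + 0.109(67.7) = 57.2753
T̂_Sofia = 0.891(36) + 0.109(57.3) = 38.3217
Difference = 57.2753 − 38.3217 = 18.9536

18.95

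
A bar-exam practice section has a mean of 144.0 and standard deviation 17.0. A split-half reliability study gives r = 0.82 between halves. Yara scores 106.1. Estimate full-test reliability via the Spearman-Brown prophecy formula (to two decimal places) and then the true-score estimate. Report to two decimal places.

109.89

Spearman-Brown: ρ = 2r/(1 + r) = 2(0.82)/(1 + 0.82) = 1.640/1.82 = 0.9011 → 0.90
T̂ = ρX + (1 − ρ)μ
  = 0.90 × 106.1 + 0.10 × 144.0
  = 95.490 + 14.400
  = 109.890
  ≈ 109.89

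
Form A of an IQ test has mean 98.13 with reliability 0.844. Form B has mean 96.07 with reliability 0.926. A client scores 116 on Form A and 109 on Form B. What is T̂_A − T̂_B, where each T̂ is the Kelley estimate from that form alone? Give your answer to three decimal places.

T̂_A = 0.844(116) + 0.156(98.13) = 113.21228
T̂_B = 0.926(109) + 0.074(96.07) = 108.04318
T̂_A − T̂_B = 5.16910

5.169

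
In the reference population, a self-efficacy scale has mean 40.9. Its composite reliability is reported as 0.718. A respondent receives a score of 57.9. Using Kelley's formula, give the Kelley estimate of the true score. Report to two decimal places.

53.11

T̂ = ρX + (1 − ρ)μ
  = 0.718 × 57.9 + 0.282 × 40.9
  = 41.5722 + 11.5338
  = 53.106
  ≈ 53.11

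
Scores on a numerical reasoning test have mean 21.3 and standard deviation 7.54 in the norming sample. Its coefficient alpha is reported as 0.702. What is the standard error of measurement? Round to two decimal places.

4.12

SEM = SD · √(1 − ρ) = 7.54 × √0.298 = 7.54 × 0.5459 = 4.116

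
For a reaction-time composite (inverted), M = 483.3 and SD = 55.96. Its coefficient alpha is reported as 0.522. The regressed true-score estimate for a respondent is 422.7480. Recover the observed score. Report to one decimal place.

T̂ = ρX + (1 − ρ)μ  ⇒  X = (T̂ − (1 − ρ)μ) / ρ
X = (422.7480 − 0.478 × 483.3) / 0.522 = (422.7480 − 231.0174) / 0.522 = 191.7306 / 0.522 = 367.300

367.3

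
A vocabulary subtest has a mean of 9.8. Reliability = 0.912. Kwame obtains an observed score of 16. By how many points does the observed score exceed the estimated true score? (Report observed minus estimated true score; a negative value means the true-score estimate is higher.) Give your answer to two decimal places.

T̂ = ρX + (1 − ρ)μ
  = 0.912 × 16 + 0.088 × 9.8
  = 14.592 + 0.8624
  = 15.4544
  ≈ 15.454
X − T̂ = 16 − 15.454 = 0.546 → 0.55

0.55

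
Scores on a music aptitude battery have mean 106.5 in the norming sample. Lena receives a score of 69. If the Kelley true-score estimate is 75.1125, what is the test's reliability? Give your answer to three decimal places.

0.837

T̂ = ρX + (1 − ρ)μ  ⇒  T̂ − μ = ρ(X − μ)
ρ = (T̂ − μ)/(X − μ) = (75.1125 − 106.5) / (69 − 106.5) = -31.3875 / -37.5 = 0.83700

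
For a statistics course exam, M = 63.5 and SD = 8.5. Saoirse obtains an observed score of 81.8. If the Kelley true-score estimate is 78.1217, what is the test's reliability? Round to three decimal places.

T̂ = ρX + (1 − ρ)μ  ⇒  T̂ − μ = ρ(X − μ)
ρ = (T̂ − μ)/(X − μ) = (78.1217 − 63.5) / (81.8 − 63.5) = 14.6217 / 18.3 = 0.79900

0.799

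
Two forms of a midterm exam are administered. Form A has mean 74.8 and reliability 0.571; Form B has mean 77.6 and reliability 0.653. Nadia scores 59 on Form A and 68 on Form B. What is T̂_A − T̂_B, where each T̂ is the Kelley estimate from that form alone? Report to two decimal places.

T̂_A = 0.571(59) + 0.429(74.8) = 65.7782
T̂_B = 0.653(68) + 0.347(77.6) = 71.3312
T̂_A − T̂_B = -5.5530

-5.55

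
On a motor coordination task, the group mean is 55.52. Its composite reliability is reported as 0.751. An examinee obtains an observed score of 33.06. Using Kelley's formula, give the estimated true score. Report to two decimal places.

38.65

T̂ = ρX + (1 − ρ)μ
  = 0.751 × 33.06 + 0.249 × 55.52
  = 24.82806 + 13.82448
  = 38.653
  ≈ 38.65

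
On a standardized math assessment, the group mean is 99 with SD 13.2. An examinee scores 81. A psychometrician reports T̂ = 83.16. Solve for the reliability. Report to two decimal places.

T̂ = ρX + (1 − ρ)μ  ⇒  T̂ − μ = ρ(X − μ)
ρ = (T̂ − μ)/(X − μ) = (83.16 − 99) / (81 − 99) = -15.84 / -18.0 = 0.8800

0.88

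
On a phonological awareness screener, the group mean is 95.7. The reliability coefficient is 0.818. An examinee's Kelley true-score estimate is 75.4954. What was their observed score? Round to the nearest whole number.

71

T̂ = ρX + (1 − ρ)μ  ⇒  X = (T̂ − (1 − ρ)μ) / ρ
X = (75.4954 − 0.182 × 95.7) / 0.818 = (75.4954 − 17.4174) / 0.818 = 58.0780 / 0.818 = 71.00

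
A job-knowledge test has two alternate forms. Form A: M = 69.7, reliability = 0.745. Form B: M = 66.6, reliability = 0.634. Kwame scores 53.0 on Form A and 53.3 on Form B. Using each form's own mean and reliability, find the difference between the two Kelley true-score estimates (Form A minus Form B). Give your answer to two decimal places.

T̂_A = 0.745(53.0) + 0.255(69.7) = 57.2585
T̂_B = 0.634(53.3) + 0.366(66.6) = 58.1678
T̂_A − T̂_B = -0.9093

-0.91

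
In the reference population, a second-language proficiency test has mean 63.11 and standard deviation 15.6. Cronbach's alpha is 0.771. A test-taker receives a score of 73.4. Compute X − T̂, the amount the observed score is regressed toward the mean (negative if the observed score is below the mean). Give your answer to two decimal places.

T̂ = ρX + (1 − ρ)μ
  = 0.771 × 73.4 + 0.229 × 63.11
  = 56.5914 + 14.45219
  = 71.0436
  ≈ 71.044
X − T̂ = 73.4 − 71.044 = 2.356 → 2.36

2.36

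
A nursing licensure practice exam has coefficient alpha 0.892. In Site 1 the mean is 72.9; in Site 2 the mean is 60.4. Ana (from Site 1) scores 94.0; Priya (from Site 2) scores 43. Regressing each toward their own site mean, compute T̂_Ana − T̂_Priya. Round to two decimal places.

T̂_Ana = 0.892(94.0) + 0.108(72.9) = 91.7212
T̂_Priya = 0.892(43) + 0.108(60.4) = 44.8792
Difference = 91.7212 − 44.8792 = 46.8420

46.84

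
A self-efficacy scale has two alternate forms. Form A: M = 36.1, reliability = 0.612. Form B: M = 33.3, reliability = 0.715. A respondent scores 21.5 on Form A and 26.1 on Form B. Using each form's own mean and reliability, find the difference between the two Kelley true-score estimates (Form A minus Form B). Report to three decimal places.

T̂_A = 0.612(21.5) + 0.388(36.1) = 27.16480
T̂_B = 0.715(26.1) + 0.285(33.3) = 28.15200
T̂_A − T̂_B = -0.98720

-0.987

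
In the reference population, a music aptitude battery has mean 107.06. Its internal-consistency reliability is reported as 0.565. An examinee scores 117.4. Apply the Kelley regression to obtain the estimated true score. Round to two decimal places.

T̂ = 0.565(117.4) + 0.435(107.06) = 66.3310 + 46.57110 = 112.902 → 112.90

112.90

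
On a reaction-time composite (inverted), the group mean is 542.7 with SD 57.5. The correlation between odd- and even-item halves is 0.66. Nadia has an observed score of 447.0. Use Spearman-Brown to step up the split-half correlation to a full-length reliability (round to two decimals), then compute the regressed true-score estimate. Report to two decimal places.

466.14

Spearman-Brown: ρ = 2r/(1 + r) = 2(0.66)/(1 + 0.66) = 1.320/1.66 = 0.7952 → 0.80
Regress the observed score toward the mean by the unreliability: T̂ = 0.80·447.0 + 0.20·542.7 = 357.600 + 108.540 = 466.140.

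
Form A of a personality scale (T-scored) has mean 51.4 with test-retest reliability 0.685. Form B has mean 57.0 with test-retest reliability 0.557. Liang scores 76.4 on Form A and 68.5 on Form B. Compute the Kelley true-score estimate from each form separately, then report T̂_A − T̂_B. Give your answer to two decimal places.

5.12

T̂_A = 0.685(76.4) + 0.315(51.4) = 68.5250
T̂_B = 0.557(68.5) + 0.443(57.0) = 63.4055
T̂_A − T̂_B = 5.1195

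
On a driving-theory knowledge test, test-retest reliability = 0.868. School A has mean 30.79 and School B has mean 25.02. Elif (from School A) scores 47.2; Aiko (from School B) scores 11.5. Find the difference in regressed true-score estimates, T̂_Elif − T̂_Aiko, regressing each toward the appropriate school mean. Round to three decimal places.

31.749

T̂_Elif = 0.868(47.2) + 0.132(30.79) = 45.03388
T̂_Aiko = 0.868(11.5) + 0.132(25.02) = 13.28464
Difference = 45.03388 − 13.28464 = 31.74924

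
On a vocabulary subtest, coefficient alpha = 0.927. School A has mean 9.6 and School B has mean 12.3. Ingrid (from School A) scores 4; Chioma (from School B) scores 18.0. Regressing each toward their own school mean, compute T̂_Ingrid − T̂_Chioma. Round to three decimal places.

-13.175

T̂_Ingrid = 0.927(4) + 0.073(9.6) = 4.40880
T̂_Chioma = 0.927(18.0) + 0.073(12.3) = 17.58390
Difference = 4.40880 − 17.58390 = -13.17510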